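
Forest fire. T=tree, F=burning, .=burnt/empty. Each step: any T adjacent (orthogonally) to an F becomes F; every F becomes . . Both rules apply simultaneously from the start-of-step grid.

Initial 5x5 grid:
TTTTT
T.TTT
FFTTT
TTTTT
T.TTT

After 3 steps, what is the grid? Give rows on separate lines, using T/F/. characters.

Step 1: 4 trees catch fire, 2 burn out
  TTTTT
  F.TTT
  ..FTT
  FFTTT
  T.TTT
Step 2: 5 trees catch fire, 4 burn out
  FTTTT
  ..FTT
  ...FT
  ..FTT
  F.TTT
Step 3: 6 trees catch fire, 5 burn out
  .FFTT
  ...FT
  ....F
  ...FT
  ..FTT

.FFTT
...FT
....F
...FT
..FTT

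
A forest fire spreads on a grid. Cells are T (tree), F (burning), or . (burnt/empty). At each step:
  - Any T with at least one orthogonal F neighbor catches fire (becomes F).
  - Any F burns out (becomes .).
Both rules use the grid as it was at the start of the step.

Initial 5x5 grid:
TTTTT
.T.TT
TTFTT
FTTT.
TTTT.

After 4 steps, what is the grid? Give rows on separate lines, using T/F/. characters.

Step 1: 6 trees catch fire, 2 burn out
  TTTTT
  .T.TT
  FF.FT
  .FFT.
  FTTT.
Step 2: 6 trees catch fire, 6 burn out
  TTTTT
  .F.FT
  ....F
  ...F.
  .FFT.
Step 3: 4 trees catch fire, 6 burn out
  TFTFT
  ....F
  .....
  .....
  ...F.
Step 4: 3 trees catch fire, 4 burn out
  F.F.F
  .....
  .....
  .....
  .....

F.F.F
.....
.....
.....
.....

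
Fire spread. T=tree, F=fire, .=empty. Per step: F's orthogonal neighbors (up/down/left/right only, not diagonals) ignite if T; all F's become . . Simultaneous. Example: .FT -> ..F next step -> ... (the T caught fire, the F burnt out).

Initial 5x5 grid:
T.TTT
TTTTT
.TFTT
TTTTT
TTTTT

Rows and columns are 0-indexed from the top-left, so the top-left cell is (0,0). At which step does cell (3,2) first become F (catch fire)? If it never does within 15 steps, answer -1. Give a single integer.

Step 1: cell (3,2)='F' (+4 fires, +1 burnt)
  -> target ignites at step 1
Step 2: cell (3,2)='.' (+7 fires, +4 burnt)
Step 3: cell (3,2)='.' (+7 fires, +7 burnt)
Step 4: cell (3,2)='.' (+4 fires, +7 burnt)
Step 5: cell (3,2)='.' (+0 fires, +4 burnt)
  fire out at step 5

1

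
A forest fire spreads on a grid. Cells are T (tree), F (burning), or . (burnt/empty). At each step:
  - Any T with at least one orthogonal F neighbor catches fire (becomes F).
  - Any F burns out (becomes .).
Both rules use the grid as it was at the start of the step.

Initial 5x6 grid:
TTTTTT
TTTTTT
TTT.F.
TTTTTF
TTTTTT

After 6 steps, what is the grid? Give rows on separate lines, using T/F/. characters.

Step 1: 3 trees catch fire, 2 burn out
  TTTTTT
  TTTTFT
  TTT...
  TTTTF.
  TTTTTF
Step 2: 5 trees catch fire, 3 burn out
  TTTTFT
  TTTF.F
  TTT...
  TTTF..
  TTTTF.
Step 3: 5 trees catch fire, 5 burn out
  TTTF.F
  TTF...
  TTT...
  TTF...
  TTTF..
Step 4: 5 trees catch fire, 5 burn out
  TTF...
  TF....
  TTF...
  TF....
  TTF...
Step 5: 5 trees catch fire, 5 burn out
  TF....
  F.....
  TF....
  F.....
  TF....
Step 6: 3 trees catch fire, 5 burn out
  F.....
  ......
  F.....
  ......
  F.....

F.....
......
F.....
......
F.....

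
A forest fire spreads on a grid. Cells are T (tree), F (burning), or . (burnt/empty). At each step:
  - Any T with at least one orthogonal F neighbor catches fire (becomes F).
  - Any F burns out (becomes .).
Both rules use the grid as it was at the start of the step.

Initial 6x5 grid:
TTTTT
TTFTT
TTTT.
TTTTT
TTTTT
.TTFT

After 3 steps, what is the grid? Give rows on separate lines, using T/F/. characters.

Step 1: 7 trees catch fire, 2 burn out
  TTFTT
  TF.FT
  TTFT.
  TTTTT
  TTTFT
  .TF.F
Step 2: 11 trees catch fire, 7 burn out
  TF.FT
  F...F
  TF.F.
  TTFFT
  TTF.F
  .F...
Step 3: 6 trees catch fire, 11 burn out
  F...F
  .....
  F....
  TF..F
  TF...
  .....

F...F
.....
F....
TF..F
TF...
.....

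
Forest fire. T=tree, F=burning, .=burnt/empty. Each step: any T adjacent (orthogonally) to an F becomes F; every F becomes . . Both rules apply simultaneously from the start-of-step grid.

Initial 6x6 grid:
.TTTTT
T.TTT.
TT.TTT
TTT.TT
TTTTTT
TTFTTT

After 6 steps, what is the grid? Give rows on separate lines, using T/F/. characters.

Step 1: 3 trees catch fire, 1 burn out
  .TTTTT
  T.TTT.
  TT.TTT
  TTT.TT
  TTFTTT
  TF.FTT
Step 2: 5 trees catch fire, 3 burn out
  .TTTTT
  T.TTT.
  TT.TTT
  TTF.TT
  TF.FTT
  F...FT
Step 3: 4 trees catch fire, 5 burn out
  .TTTTT
  T.TTT.
  TT.TTT
  TF..TT
  F...FT
  .....F
Step 4: 4 trees catch fire, 4 burn out
  .TTTTT
  T.TTT.
  TF.TTT
  F...FT
  .....F
  ......
Step 5: 3 trees catch fire, 4 burn out
  .TTTTT
  T.TTT.
  F..TFT
  .....F
  ......
  ......
Step 6: 4 trees catch fire, 3 burn out
  .TTTTT
  F.TTF.
  ...F.F
  ......
  ......
  ......

.TTTTT
F.TTF.
...F.F
......
......
......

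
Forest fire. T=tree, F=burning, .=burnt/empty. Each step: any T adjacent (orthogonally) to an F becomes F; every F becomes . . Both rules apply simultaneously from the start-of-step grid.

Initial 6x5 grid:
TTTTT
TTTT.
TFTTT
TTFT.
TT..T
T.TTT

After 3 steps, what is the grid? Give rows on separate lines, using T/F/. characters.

Step 1: 5 trees catch fire, 2 burn out
  TTTTT
  TFTT.
  F.FTT
  TF.F.
  TT..T
  T.TTT
Step 2: 6 trees catch fire, 5 burn out
  TFTTT
  F.FT.
  ...FT
  F....
  TF..T
  T.TTT
Step 3: 5 trees catch fire, 6 burn out
  F.FTT
  ...F.
  ....F
  .....
  F...T
  T.TTT

F.FTT
...F.
....F
.....
F...T
T.TTT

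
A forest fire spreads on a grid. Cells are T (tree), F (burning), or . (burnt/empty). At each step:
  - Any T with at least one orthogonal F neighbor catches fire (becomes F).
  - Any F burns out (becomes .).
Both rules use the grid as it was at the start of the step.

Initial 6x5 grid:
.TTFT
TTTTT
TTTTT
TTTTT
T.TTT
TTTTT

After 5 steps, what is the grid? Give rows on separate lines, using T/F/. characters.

Step 1: 3 trees catch fire, 1 burn out
  .TF.F
  TTTFT
  TTTTT
  TTTTT
  T.TTT
  TTTTT
Step 2: 4 trees catch fire, 3 burn out
  .F...
  TTF.F
  TTTFT
  TTTTT
  T.TTT
  TTTTT
Step 3: 4 trees catch fire, 4 burn out
  .....
  TF...
  TTF.F
  TTTFT
  T.TTT
  TTTTT
Step 4: 5 trees catch fire, 4 burn out
  .....
  F....
  TF...
  TTF.F
  T.TFT
  TTTTT
Step 5: 5 trees catch fire, 5 burn out
  .....
  .....
  F....
  TF...
  T.F.F
  TTTFT

.....
.....
F....
TF...
T.F.F
TTTFT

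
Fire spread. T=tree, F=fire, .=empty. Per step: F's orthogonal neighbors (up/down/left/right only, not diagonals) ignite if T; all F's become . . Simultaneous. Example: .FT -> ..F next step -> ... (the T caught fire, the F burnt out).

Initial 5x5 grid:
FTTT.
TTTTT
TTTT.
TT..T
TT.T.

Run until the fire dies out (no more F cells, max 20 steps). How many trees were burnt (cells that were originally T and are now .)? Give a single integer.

Answer: 16

Derivation:
Step 1: +2 fires, +1 burnt (F count now 2)
Step 2: +3 fires, +2 burnt (F count now 3)
Step 3: +4 fires, +3 burnt (F count now 4)
Step 4: +4 fires, +4 burnt (F count now 4)
Step 5: +3 fires, +4 burnt (F count now 3)
Step 6: +0 fires, +3 burnt (F count now 0)
Fire out after step 6
Initially T: 18, now '.': 23
Total burnt (originally-T cells now '.'): 16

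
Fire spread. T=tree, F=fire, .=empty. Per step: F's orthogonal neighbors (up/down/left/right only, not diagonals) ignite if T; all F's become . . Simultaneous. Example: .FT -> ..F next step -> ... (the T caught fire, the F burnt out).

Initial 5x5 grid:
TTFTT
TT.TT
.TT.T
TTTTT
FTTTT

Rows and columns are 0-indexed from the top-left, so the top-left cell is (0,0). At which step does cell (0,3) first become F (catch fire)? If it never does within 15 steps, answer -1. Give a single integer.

Step 1: cell (0,3)='F' (+4 fires, +2 burnt)
  -> target ignites at step 1
Step 2: cell (0,3)='.' (+6 fires, +4 burnt)
Step 3: cell (0,3)='.' (+5 fires, +6 burnt)
Step 4: cell (0,3)='.' (+4 fires, +5 burnt)
Step 5: cell (0,3)='.' (+1 fires, +4 burnt)
Step 6: cell (0,3)='.' (+0 fires, +1 burnt)
  fire out at step 6

1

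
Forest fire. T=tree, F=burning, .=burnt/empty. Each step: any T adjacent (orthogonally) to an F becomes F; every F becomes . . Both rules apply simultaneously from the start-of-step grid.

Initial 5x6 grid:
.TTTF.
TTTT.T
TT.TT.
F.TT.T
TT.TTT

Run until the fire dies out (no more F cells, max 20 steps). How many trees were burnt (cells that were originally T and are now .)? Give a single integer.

Answer: 19

Derivation:
Step 1: +3 fires, +2 burnt (F count now 3)
Step 2: +5 fires, +3 burnt (F count now 5)
Step 3: +4 fires, +5 burnt (F count now 4)
Step 4: +2 fires, +4 burnt (F count now 2)
Step 5: +2 fires, +2 burnt (F count now 2)
Step 6: +1 fires, +2 burnt (F count now 1)
Step 7: +1 fires, +1 burnt (F count now 1)
Step 8: +1 fires, +1 burnt (F count now 1)
Step 9: +0 fires, +1 burnt (F count now 0)
Fire out after step 9
Initially T: 20, now '.': 29
Total burnt (originally-T cells now '.'): 19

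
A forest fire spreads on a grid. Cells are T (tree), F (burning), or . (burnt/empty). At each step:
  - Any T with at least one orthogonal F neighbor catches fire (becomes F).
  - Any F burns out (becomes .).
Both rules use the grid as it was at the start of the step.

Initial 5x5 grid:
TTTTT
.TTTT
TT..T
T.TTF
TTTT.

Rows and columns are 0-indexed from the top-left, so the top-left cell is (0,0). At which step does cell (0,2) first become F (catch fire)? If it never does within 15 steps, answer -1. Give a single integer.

Step 1: cell (0,2)='T' (+2 fires, +1 burnt)
Step 2: cell (0,2)='T' (+3 fires, +2 burnt)
Step 3: cell (0,2)='T' (+3 fires, +3 burnt)
Step 4: cell (0,2)='T' (+3 fires, +3 burnt)
Step 5: cell (0,2)='F' (+3 fires, +3 burnt)
  -> target ignites at step 5
Step 6: cell (0,2)='.' (+3 fires, +3 burnt)
Step 7: cell (0,2)='.' (+2 fires, +3 burnt)
Step 8: cell (0,2)='.' (+0 fires, +2 burnt)
  fire out at step 8

5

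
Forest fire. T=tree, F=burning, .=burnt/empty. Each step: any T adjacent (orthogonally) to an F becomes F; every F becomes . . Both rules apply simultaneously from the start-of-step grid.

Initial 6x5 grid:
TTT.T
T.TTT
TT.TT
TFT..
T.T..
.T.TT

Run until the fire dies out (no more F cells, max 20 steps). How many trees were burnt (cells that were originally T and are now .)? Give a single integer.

Step 1: +3 fires, +1 burnt (F count now 3)
Step 2: +3 fires, +3 burnt (F count now 3)
Step 3: +1 fires, +3 burnt (F count now 1)
Step 4: +1 fires, +1 burnt (F count now 1)
Step 5: +1 fires, +1 burnt (F count now 1)
Step 6: +1 fires, +1 burnt (F count now 1)
Step 7: +1 fires, +1 burnt (F count now 1)
Step 8: +1 fires, +1 burnt (F count now 1)
Step 9: +2 fires, +1 burnt (F count now 2)
Step 10: +2 fires, +2 burnt (F count now 2)
Step 11: +0 fires, +2 burnt (F count now 0)
Fire out after step 11
Initially T: 19, now '.': 27
Total burnt (originally-T cells now '.'): 16

Answer: 16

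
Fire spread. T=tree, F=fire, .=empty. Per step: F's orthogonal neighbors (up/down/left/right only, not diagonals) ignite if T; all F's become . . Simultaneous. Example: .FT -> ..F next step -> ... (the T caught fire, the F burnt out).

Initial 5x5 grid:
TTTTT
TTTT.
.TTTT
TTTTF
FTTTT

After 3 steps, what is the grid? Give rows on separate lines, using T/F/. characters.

Step 1: 5 trees catch fire, 2 burn out
  TTTTT
  TTTT.
  .TTTF
  FTTF.
  .FTTF
Step 2: 5 trees catch fire, 5 burn out
  TTTTT
  TTTT.
  .TTF.
  .FF..
  ..FF.
Step 3: 3 trees catch fire, 5 burn out
  TTTTT
  TTTF.
  .FF..
  .....
  .....

TTTTT
TTTF.
.FF..
.....
.....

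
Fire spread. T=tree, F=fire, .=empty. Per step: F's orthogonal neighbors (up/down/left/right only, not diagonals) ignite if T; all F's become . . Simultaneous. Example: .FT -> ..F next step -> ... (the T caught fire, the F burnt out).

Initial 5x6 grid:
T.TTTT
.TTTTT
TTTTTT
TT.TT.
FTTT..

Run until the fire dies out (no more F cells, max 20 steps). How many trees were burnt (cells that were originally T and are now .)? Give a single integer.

Step 1: +2 fires, +1 burnt (F count now 2)
Step 2: +3 fires, +2 burnt (F count now 3)
Step 3: +2 fires, +3 burnt (F count now 2)
Step 4: +3 fires, +2 burnt (F count now 3)
Step 5: +3 fires, +3 burnt (F count now 3)
Step 6: +3 fires, +3 burnt (F count now 3)
Step 7: +3 fires, +3 burnt (F count now 3)
Step 8: +2 fires, +3 burnt (F count now 2)
Step 9: +1 fires, +2 burnt (F count now 1)
Step 10: +0 fires, +1 burnt (F count now 0)
Fire out after step 10
Initially T: 23, now '.': 29
Total burnt (originally-T cells now '.'): 22

Answer: 22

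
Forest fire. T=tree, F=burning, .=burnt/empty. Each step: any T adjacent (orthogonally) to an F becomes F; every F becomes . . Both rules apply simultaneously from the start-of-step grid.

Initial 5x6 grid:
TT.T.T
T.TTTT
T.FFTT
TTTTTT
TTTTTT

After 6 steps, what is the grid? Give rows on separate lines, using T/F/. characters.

Step 1: 5 trees catch fire, 2 burn out
  TT.T.T
  T.FFTT
  T...FT
  TTFFTT
  TTTTTT
Step 2: 7 trees catch fire, 5 burn out
  TT.F.T
  T...FT
  T....F
  TF..FT
  TTFFTT
Step 3: 5 trees catch fire, 7 burn out
  TT...T
  T....F
  T.....
  F....F
  TF..FT
Step 4: 4 trees catch fire, 5 burn out
  TT...F
  T.....
  F.....
  ......
  F....F
Step 5: 1 trees catch fire, 4 burn out
  TT....
  F.....
  ......
  ......
  ......
Step 6: 1 trees catch fire, 1 burn out
  FT....
  ......
  ......
  ......
  ......

FT....
......
......
......
......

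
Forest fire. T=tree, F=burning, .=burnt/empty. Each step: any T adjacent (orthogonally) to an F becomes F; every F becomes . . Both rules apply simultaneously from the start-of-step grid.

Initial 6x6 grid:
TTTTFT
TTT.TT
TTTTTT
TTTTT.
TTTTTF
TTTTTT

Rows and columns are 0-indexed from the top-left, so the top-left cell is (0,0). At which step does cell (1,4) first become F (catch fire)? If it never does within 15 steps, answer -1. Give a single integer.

Step 1: cell (1,4)='F' (+5 fires, +2 burnt)
  -> target ignites at step 1
Step 2: cell (1,4)='.' (+6 fires, +5 burnt)
Step 3: cell (1,4)='.' (+7 fires, +6 burnt)
Step 4: cell (1,4)='.' (+6 fires, +7 burnt)
Step 5: cell (1,4)='.' (+5 fires, +6 burnt)
Step 6: cell (1,4)='.' (+3 fires, +5 burnt)
Step 7: cell (1,4)='.' (+0 fires, +3 burnt)
  fire out at step 7

1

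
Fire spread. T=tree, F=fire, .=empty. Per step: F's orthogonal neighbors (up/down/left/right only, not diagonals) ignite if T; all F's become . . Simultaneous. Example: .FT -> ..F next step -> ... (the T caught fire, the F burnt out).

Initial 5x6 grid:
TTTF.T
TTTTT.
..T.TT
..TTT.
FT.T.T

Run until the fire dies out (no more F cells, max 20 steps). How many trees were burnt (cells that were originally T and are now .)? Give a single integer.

Answer: 16

Derivation:
Step 1: +3 fires, +2 burnt (F count now 3)
Step 2: +3 fires, +3 burnt (F count now 3)
Step 3: +4 fires, +3 burnt (F count now 4)
Step 4: +4 fires, +4 burnt (F count now 4)
Step 5: +1 fires, +4 burnt (F count now 1)
Step 6: +1 fires, +1 burnt (F count now 1)
Step 7: +0 fires, +1 burnt (F count now 0)
Fire out after step 7
Initially T: 18, now '.': 28
Total burnt (originally-T cells now '.'): 16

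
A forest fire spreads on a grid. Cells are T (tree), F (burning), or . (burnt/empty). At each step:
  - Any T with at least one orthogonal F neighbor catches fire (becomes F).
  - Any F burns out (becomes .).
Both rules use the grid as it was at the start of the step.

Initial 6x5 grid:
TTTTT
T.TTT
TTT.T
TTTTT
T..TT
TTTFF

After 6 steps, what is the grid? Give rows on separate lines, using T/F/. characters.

Step 1: 3 trees catch fire, 2 burn out
  TTTTT
  T.TTT
  TTT.T
  TTTTT
  T..FF
  TTF..
Step 2: 3 trees catch fire, 3 burn out
  TTTTT
  T.TTT
  TTT.T
  TTTFF
  T....
  TF...
Step 3: 3 trees catch fire, 3 burn out
  TTTTT
  T.TTT
  TTT.F
  TTF..
  T....
  F....
Step 4: 4 trees catch fire, 3 burn out
  TTTTT
  T.TTF
  TTF..
  TF...
  F....
  .....
Step 5: 5 trees catch fire, 4 burn out
  TTTTF
  T.FF.
  TF...
  F....
  .....
  .....
Step 6: 3 trees catch fire, 5 burn out
  TTFF.
  T....
  F....
  .....
  .....
  .....

TTFF.
T....
F....
.....
.....
.....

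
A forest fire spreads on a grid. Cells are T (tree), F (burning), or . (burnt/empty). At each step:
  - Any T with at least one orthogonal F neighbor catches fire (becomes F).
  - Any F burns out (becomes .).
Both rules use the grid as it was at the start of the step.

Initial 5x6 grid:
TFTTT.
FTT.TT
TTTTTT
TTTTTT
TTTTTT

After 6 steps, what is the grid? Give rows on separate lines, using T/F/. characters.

Step 1: 4 trees catch fire, 2 burn out
  F.FTT.
  .FT.TT
  FTTTTT
  TTTTTT
  TTTTTT
Step 2: 4 trees catch fire, 4 burn out
  ...FT.
  ..F.TT
  .FTTTT
  FTTTTT
  TTTTTT
Step 3: 4 trees catch fire, 4 burn out
  ....F.
  ....TT
  ..FTTT
  .FTTTT
  FTTTTT
Step 4: 4 trees catch fire, 4 burn out
  ......
  ....FT
  ...FTT
  ..FTTT
  .FTTTT
Step 5: 4 trees catch fire, 4 burn out
  ......
  .....F
  ....FT
  ...FTT
  ..FTTT
Step 6: 3 trees catch fire, 4 burn out
  ......
  ......
  .....F
  ....FT
  ...FTT

......
......
.....F
....FT
...FTT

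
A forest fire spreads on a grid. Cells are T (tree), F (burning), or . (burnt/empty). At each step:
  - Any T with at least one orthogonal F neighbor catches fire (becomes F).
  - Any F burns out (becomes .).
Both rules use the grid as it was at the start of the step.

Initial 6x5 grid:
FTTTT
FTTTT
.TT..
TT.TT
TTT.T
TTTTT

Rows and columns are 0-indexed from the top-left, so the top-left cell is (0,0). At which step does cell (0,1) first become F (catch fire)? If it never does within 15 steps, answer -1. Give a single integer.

Step 1: cell (0,1)='F' (+2 fires, +2 burnt)
  -> target ignites at step 1
Step 2: cell (0,1)='.' (+3 fires, +2 burnt)
Step 3: cell (0,1)='.' (+4 fires, +3 burnt)
Step 4: cell (0,1)='.' (+4 fires, +4 burnt)
Step 5: cell (0,1)='.' (+3 fires, +4 burnt)
Step 6: cell (0,1)='.' (+2 fires, +3 burnt)
Step 7: cell (0,1)='.' (+1 fires, +2 burnt)
Step 8: cell (0,1)='.' (+1 fires, +1 burnt)
Step 9: cell (0,1)='.' (+1 fires, +1 burnt)
Step 10: cell (0,1)='.' (+1 fires, +1 burnt)
Step 11: cell (0,1)='.' (+1 fires, +1 burnt)
Step 12: cell (0,1)='.' (+0 fires, +1 burnt)
  fire out at step 12

1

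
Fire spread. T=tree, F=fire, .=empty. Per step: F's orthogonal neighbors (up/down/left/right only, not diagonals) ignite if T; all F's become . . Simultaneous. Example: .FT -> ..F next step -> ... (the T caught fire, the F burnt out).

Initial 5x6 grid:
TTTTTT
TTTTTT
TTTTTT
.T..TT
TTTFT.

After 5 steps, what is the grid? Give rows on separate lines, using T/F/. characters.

Step 1: 2 trees catch fire, 1 burn out
  TTTTTT
  TTTTTT
  TTTTTT
  .T..TT
  TTF.F.
Step 2: 2 trees catch fire, 2 burn out
  TTTTTT
  TTTTTT
  TTTTTT
  .T..FT
  TF....
Step 3: 4 trees catch fire, 2 burn out
  TTTTTT
  TTTTTT
  TTTTFT
  .F...F
  F.....
Step 4: 4 trees catch fire, 4 burn out
  TTTTTT
  TTTTFT
  TFTF.F
  ......
  ......
Step 5: 6 trees catch fire, 4 burn out
  TTTTFT
  TFTF.F
  F.F...
  ......
  ......

TTTTFT
TFTF.F
F.F...
......
......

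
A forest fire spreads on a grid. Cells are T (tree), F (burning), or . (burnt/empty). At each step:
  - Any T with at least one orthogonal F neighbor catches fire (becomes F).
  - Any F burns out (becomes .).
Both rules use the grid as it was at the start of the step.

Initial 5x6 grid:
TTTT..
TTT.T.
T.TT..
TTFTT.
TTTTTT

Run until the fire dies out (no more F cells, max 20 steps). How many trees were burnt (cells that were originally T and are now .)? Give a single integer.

Step 1: +4 fires, +1 burnt (F count now 4)
Step 2: +6 fires, +4 burnt (F count now 6)
Step 3: +5 fires, +6 burnt (F count now 5)
Step 4: +4 fires, +5 burnt (F count now 4)
Step 5: +1 fires, +4 burnt (F count now 1)
Step 6: +0 fires, +1 burnt (F count now 0)
Fire out after step 6
Initially T: 21, now '.': 29
Total burnt (originally-T cells now '.'): 20

Answer: 20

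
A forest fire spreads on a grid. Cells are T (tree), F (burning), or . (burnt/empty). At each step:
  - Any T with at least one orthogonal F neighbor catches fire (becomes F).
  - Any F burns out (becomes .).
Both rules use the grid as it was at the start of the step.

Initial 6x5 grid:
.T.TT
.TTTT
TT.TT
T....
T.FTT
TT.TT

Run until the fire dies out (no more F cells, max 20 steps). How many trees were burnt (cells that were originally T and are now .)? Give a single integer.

Answer: 4

Derivation:
Step 1: +1 fires, +1 burnt (F count now 1)
Step 2: +2 fires, +1 burnt (F count now 2)
Step 3: +1 fires, +2 burnt (F count now 1)
Step 4: +0 fires, +1 burnt (F count now 0)
Fire out after step 4
Initially T: 19, now '.': 15
Total burnt (originally-T cells now '.'): 4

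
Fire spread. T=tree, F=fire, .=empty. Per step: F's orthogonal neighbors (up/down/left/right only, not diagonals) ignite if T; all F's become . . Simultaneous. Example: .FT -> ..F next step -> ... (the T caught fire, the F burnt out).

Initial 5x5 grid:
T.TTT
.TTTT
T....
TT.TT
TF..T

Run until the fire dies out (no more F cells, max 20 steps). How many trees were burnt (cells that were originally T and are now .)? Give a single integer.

Step 1: +2 fires, +1 burnt (F count now 2)
Step 2: +1 fires, +2 burnt (F count now 1)
Step 3: +1 fires, +1 burnt (F count now 1)
Step 4: +0 fires, +1 burnt (F count now 0)
Fire out after step 4
Initially T: 15, now '.': 14
Total burnt (originally-T cells now '.'): 4

Answer: 4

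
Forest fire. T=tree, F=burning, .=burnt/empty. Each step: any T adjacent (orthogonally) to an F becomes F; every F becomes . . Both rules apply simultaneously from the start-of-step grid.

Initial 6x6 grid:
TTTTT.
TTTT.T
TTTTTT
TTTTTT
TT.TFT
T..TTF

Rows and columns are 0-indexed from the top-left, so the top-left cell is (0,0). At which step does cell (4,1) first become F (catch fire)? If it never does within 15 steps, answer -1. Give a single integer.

Step 1: cell (4,1)='T' (+4 fires, +2 burnt)
Step 2: cell (4,1)='T' (+4 fires, +4 burnt)
Step 3: cell (4,1)='T' (+3 fires, +4 burnt)
Step 4: cell (4,1)='T' (+4 fires, +3 burnt)
Step 5: cell (4,1)='F' (+5 fires, +4 burnt)
  -> target ignites at step 5
Step 6: cell (4,1)='.' (+5 fires, +5 burnt)
Step 7: cell (4,1)='.' (+3 fires, +5 burnt)
Step 8: cell (4,1)='.' (+1 fires, +3 burnt)
Step 9: cell (4,1)='.' (+0 fires, +1 burnt)
  fire out at step 9

5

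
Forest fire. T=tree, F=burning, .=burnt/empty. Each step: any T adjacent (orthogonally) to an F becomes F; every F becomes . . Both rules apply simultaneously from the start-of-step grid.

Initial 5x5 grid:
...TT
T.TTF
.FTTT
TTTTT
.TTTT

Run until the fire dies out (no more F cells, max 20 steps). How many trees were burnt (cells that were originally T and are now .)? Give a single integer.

Step 1: +5 fires, +2 burnt (F count now 5)
Step 2: +7 fires, +5 burnt (F count now 7)
Step 3: +3 fires, +7 burnt (F count now 3)
Step 4: +1 fires, +3 burnt (F count now 1)
Step 5: +0 fires, +1 burnt (F count now 0)
Fire out after step 5
Initially T: 17, now '.': 24
Total burnt (originally-T cells now '.'): 16

Answer: 16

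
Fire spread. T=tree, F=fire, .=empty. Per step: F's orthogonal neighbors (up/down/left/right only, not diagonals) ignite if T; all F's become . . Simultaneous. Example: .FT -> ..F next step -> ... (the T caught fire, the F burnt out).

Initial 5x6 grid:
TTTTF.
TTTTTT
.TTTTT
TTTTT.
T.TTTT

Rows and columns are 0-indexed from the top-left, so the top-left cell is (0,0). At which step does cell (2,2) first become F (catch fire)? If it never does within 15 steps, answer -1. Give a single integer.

Step 1: cell (2,2)='T' (+2 fires, +1 burnt)
Step 2: cell (2,2)='T' (+4 fires, +2 burnt)
Step 3: cell (2,2)='T' (+5 fires, +4 burnt)
Step 4: cell (2,2)='F' (+5 fires, +5 burnt)
  -> target ignites at step 4
Step 5: cell (2,2)='.' (+5 fires, +5 burnt)
Step 6: cell (2,2)='.' (+2 fires, +5 burnt)
Step 7: cell (2,2)='.' (+1 fires, +2 burnt)
Step 8: cell (2,2)='.' (+1 fires, +1 burnt)
Step 9: cell (2,2)='.' (+0 fires, +1 burnt)
  fire out at step 9

4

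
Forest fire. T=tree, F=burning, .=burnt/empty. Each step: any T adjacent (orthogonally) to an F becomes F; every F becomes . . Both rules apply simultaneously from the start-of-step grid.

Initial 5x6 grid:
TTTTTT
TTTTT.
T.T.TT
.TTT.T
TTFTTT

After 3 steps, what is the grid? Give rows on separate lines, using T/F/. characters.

Step 1: 3 trees catch fire, 1 burn out
  TTTTTT
  TTTTT.
  T.T.TT
  .TFT.T
  TF.FTT
Step 2: 5 trees catch fire, 3 burn out
  TTTTTT
  TTTTT.
  T.F.TT
  .F.F.T
  F...FT
Step 3: 2 trees catch fire, 5 burn out
  TTTTTT
  TTFTT.
  T...TT
  .....T
  .....F

TTTTTT
TTFTT.
T...TT
.....T
.....F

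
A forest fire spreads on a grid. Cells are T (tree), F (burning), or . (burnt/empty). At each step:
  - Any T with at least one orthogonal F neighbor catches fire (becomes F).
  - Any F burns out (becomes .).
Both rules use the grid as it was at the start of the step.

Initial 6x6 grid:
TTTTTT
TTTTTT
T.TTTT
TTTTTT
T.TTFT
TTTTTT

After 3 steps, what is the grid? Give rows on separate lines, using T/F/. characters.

Step 1: 4 trees catch fire, 1 burn out
  TTTTTT
  TTTTTT
  T.TTTT
  TTTTFT
  T.TF.F
  TTTTFT
Step 2: 6 trees catch fire, 4 burn out
  TTTTTT
  TTTTTT
  T.TTFT
  TTTF.F
  T.F...
  TTTF.F
Step 3: 5 trees catch fire, 6 burn out
  TTTTTT
  TTTTFT
  T.TF.F
  TTF...
  T.....
  TTF...

TTTTTT
TTTTFT
T.TF.F
TTF...
T.....
TTF...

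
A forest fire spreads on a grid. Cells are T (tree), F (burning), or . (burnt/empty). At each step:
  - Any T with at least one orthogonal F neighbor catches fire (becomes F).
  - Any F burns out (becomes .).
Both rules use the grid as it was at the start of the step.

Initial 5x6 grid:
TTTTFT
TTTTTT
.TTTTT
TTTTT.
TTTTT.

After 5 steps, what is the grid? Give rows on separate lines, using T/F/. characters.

Step 1: 3 trees catch fire, 1 burn out
  TTTF.F
  TTTTFT
  .TTTTT
  TTTTT.
  TTTTT.
Step 2: 4 trees catch fire, 3 burn out
  TTF...
  TTTF.F
  .TTTFT
  TTTTT.
  TTTTT.
Step 3: 5 trees catch fire, 4 burn out
  TF....
  TTF...
  .TTF.F
  TTTTF.
  TTTTT.
Step 4: 5 trees catch fire, 5 burn out
  F.....
  TF....
  .TF...
  TTTF..
  TTTTF.
Step 5: 4 trees catch fire, 5 burn out
  ......
  F.....
  .F....
  TTF...
  TTTF..

......
F.....
.F....
TTF...
TTTF..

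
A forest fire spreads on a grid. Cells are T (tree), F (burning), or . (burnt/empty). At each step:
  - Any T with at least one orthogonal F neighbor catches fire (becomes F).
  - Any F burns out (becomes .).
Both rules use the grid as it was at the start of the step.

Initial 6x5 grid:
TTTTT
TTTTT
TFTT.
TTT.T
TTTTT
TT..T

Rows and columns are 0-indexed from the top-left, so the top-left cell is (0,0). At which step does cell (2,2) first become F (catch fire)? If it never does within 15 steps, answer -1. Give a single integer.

Step 1: cell (2,2)='F' (+4 fires, +1 burnt)
  -> target ignites at step 1
Step 2: cell (2,2)='.' (+7 fires, +4 burnt)
Step 3: cell (2,2)='.' (+6 fires, +7 burnt)
Step 4: cell (2,2)='.' (+4 fires, +6 burnt)
Step 5: cell (2,2)='.' (+2 fires, +4 burnt)
Step 6: cell (2,2)='.' (+2 fires, +2 burnt)
Step 7: cell (2,2)='.' (+0 fires, +2 burnt)
  fire out at step 7

1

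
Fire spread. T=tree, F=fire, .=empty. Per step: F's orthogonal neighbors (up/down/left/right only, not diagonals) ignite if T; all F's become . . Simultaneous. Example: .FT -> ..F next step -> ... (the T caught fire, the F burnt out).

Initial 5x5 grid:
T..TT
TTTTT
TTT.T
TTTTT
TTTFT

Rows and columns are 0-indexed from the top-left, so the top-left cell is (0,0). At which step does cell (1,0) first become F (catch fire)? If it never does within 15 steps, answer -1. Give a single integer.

Step 1: cell (1,0)='T' (+3 fires, +1 burnt)
Step 2: cell (1,0)='T' (+3 fires, +3 burnt)
Step 3: cell (1,0)='T' (+4 fires, +3 burnt)
Step 4: cell (1,0)='T' (+4 fires, +4 burnt)
Step 5: cell (1,0)='T' (+4 fires, +4 burnt)
Step 6: cell (1,0)='F' (+2 fires, +4 burnt)
  -> target ignites at step 6
Step 7: cell (1,0)='.' (+1 fires, +2 burnt)
Step 8: cell (1,0)='.' (+0 fires, +1 burnt)
  fire out at step 8

6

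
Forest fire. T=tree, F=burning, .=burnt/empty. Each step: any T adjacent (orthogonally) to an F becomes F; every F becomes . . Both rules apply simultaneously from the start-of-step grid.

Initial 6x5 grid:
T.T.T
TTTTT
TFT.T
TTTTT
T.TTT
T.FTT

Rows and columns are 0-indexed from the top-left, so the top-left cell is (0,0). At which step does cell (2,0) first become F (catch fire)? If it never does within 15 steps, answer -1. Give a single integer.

Step 1: cell (2,0)='F' (+6 fires, +2 burnt)
  -> target ignites at step 1
Step 2: cell (2,0)='.' (+6 fires, +6 burnt)
Step 3: cell (2,0)='.' (+6 fires, +6 burnt)
Step 4: cell (2,0)='.' (+3 fires, +6 burnt)
Step 5: cell (2,0)='.' (+2 fires, +3 burnt)
Step 6: cell (2,0)='.' (+0 fires, +2 burnt)
  fire out at step 6

1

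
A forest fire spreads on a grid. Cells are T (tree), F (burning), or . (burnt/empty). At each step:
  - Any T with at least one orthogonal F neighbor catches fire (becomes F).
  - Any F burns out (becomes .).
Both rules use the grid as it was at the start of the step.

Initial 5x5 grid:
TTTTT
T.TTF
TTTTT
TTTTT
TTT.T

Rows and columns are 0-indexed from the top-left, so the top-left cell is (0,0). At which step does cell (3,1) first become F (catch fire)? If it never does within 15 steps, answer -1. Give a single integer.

Step 1: cell (3,1)='T' (+3 fires, +1 burnt)
Step 2: cell (3,1)='T' (+4 fires, +3 burnt)
Step 3: cell (3,1)='T' (+4 fires, +4 burnt)
Step 4: cell (3,1)='T' (+3 fires, +4 burnt)
Step 5: cell (3,1)='F' (+4 fires, +3 burnt)
  -> target ignites at step 5
Step 6: cell (3,1)='.' (+3 fires, +4 burnt)
Step 7: cell (3,1)='.' (+1 fires, +3 burnt)
Step 8: cell (3,1)='.' (+0 fires, +1 burnt)
  fire out at step 8

5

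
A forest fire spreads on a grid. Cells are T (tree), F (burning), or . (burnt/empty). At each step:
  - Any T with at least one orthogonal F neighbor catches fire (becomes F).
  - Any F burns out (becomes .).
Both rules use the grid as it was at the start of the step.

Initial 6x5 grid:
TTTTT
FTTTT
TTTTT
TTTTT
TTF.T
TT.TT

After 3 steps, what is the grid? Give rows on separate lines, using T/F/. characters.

Step 1: 5 trees catch fire, 2 burn out
  FTTTT
  .FTTT
  FTTTT
  TTFTT
  TF..T
  TT.TT
Step 2: 9 trees catch fire, 5 burn out
  .FTTT
  ..FTT
  .FFTT
  FF.FT
  F...T
  TF.TT
Step 3: 5 trees catch fire, 9 burn out
  ..FTT
  ...FT
  ...FT
  ....F
  ....T
  F..TT

..FTT
...FT
...FT
....F
....T
F..TT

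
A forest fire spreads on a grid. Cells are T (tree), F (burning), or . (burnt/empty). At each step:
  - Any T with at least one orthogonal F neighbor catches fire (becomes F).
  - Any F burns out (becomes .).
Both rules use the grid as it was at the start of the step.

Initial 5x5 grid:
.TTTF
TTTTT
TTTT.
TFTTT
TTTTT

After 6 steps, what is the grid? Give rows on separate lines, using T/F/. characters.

Step 1: 6 trees catch fire, 2 burn out
  .TTF.
  TTTTF
  TFTT.
  F.FTT
  TFTTT
Step 2: 8 trees catch fire, 6 burn out
  .TF..
  TFTF.
  F.FT.
  ...FT
  F.FTT
Step 3: 6 trees catch fire, 8 burn out
  .F...
  F.F..
  ...F.
  ....F
  ...FT
Step 4: 1 trees catch fire, 6 burn out
  .....
  .....
  .....
  .....
  ....F
Step 5: 0 trees catch fire, 1 burn out
  .....
  .....
  .....
  .....
  .....
Step 6: 0 trees catch fire, 0 burn out
  .....
  .....
  .....
  .....
  .....

.....
.....
.....
.....
.....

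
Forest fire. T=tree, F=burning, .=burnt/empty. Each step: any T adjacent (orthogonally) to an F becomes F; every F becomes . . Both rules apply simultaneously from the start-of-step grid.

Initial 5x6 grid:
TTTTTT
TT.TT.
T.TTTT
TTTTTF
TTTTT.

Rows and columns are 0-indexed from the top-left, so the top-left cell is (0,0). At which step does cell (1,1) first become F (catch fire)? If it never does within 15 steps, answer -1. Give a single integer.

Step 1: cell (1,1)='T' (+2 fires, +1 burnt)
Step 2: cell (1,1)='T' (+3 fires, +2 burnt)
Step 3: cell (1,1)='T' (+4 fires, +3 burnt)
Step 4: cell (1,1)='T' (+5 fires, +4 burnt)
Step 5: cell (1,1)='T' (+4 fires, +5 burnt)
Step 6: cell (1,1)='T' (+3 fires, +4 burnt)
Step 7: cell (1,1)='T' (+2 fires, +3 burnt)
Step 8: cell (1,1)='F' (+2 fires, +2 burnt)
  -> target ignites at step 8
Step 9: cell (1,1)='.' (+0 fires, +2 burnt)
  fire out at step 9

8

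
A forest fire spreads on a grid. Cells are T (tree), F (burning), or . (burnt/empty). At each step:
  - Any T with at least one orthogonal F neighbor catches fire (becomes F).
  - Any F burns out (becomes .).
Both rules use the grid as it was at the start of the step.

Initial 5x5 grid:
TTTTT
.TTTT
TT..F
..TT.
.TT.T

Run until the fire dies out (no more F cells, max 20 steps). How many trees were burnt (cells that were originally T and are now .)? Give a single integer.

Answer: 11

Derivation:
Step 1: +1 fires, +1 burnt (F count now 1)
Step 2: +2 fires, +1 burnt (F count now 2)
Step 3: +2 fires, +2 burnt (F count now 2)
Step 4: +2 fires, +2 burnt (F count now 2)
Step 5: +2 fires, +2 burnt (F count now 2)
Step 6: +2 fires, +2 burnt (F count now 2)
Step 7: +0 fires, +2 burnt (F count now 0)
Fire out after step 7
Initially T: 16, now '.': 20
Total burnt (originally-T cells now '.'): 11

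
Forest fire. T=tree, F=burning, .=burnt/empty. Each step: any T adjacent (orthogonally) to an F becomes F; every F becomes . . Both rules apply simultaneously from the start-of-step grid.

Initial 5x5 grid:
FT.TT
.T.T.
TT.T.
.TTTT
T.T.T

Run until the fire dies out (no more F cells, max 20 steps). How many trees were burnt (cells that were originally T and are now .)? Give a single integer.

Answer: 14

Derivation:
Step 1: +1 fires, +1 burnt (F count now 1)
Step 2: +1 fires, +1 burnt (F count now 1)
Step 3: +1 fires, +1 burnt (F count now 1)
Step 4: +2 fires, +1 burnt (F count now 2)
Step 5: +1 fires, +2 burnt (F count now 1)
Step 6: +2 fires, +1 burnt (F count now 2)
Step 7: +2 fires, +2 burnt (F count now 2)
Step 8: +2 fires, +2 burnt (F count now 2)
Step 9: +1 fires, +2 burnt (F count now 1)
Step 10: +1 fires, +1 burnt (F count now 1)
Step 11: +0 fires, +1 burnt (F count now 0)
Fire out after step 11
Initially T: 15, now '.': 24
Total burnt (originally-T cells now '.'): 14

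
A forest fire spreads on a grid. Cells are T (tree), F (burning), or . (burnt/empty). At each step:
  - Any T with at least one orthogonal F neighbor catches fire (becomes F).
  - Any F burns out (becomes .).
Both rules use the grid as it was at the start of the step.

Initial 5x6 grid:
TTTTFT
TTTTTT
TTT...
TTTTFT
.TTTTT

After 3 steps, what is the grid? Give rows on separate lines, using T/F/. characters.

Step 1: 6 trees catch fire, 2 burn out
  TTTF.F
  TTTTFT
  TTT...
  TTTF.F
  .TTTFT
Step 2: 6 trees catch fire, 6 burn out
  TTF...
  TTTF.F
  TTT...
  TTF...
  .TTF.F
Step 3: 5 trees catch fire, 6 burn out
  TF....
  TTF...
  TTF...
  TF....
  .TF...

TF....
TTF...
TTF...
TF....
.TF...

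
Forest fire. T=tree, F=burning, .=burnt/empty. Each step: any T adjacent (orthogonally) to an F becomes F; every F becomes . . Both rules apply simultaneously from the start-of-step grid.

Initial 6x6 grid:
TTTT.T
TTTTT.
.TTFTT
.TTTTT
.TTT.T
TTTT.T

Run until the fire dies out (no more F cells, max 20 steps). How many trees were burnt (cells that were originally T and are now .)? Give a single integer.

Step 1: +4 fires, +1 burnt (F count now 4)
Step 2: +8 fires, +4 burnt (F count now 8)
Step 3: +6 fires, +8 burnt (F count now 6)
Step 4: +5 fires, +6 burnt (F count now 5)
Step 5: +3 fires, +5 burnt (F count now 3)
Step 6: +1 fires, +3 burnt (F count now 1)
Step 7: +0 fires, +1 burnt (F count now 0)
Fire out after step 7
Initially T: 28, now '.': 35
Total burnt (originally-T cells now '.'): 27

Answer: 27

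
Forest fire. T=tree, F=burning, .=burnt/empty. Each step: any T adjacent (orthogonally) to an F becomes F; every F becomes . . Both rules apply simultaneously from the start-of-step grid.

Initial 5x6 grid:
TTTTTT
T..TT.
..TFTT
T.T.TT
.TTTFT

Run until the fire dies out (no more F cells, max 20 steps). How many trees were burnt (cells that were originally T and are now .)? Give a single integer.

Answer: 19

Derivation:
Step 1: +6 fires, +2 burnt (F count now 6)
Step 2: +6 fires, +6 burnt (F count now 6)
Step 3: +3 fires, +6 burnt (F count now 3)
Step 4: +2 fires, +3 burnt (F count now 2)
Step 5: +1 fires, +2 burnt (F count now 1)
Step 6: +1 fires, +1 burnt (F count now 1)
Step 7: +0 fires, +1 burnt (F count now 0)
Fire out after step 7
Initially T: 20, now '.': 29
Total burnt (originally-T cells now '.'): 19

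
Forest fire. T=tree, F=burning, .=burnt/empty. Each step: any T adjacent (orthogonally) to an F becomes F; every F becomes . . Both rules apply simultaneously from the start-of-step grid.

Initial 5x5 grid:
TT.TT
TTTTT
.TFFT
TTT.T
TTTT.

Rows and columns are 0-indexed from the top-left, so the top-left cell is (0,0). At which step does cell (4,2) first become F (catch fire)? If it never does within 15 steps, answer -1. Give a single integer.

Step 1: cell (4,2)='T' (+5 fires, +2 burnt)
Step 2: cell (4,2)='F' (+6 fires, +5 burnt)
  -> target ignites at step 2
Step 3: cell (4,2)='.' (+6 fires, +6 burnt)
Step 4: cell (4,2)='.' (+2 fires, +6 burnt)
Step 5: cell (4,2)='.' (+0 fires, +2 burnt)
  fire out at step 5

2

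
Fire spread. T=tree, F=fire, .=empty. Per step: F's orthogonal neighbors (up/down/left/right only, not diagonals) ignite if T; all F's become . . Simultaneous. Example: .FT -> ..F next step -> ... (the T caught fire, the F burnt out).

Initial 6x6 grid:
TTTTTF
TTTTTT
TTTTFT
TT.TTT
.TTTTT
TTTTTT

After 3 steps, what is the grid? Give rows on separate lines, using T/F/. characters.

Step 1: 6 trees catch fire, 2 burn out
  TTTTF.
  TTTTFF
  TTTF.F
  TT.TFT
  .TTTTT
  TTTTTT
Step 2: 6 trees catch fire, 6 burn out
  TTTF..
  TTTF..
  TTF...
  TT.F.F
  .TTTFT
  TTTTTT
Step 3: 6 trees catch fire, 6 burn out
  TTF...
  TTF...
  TF....
  TT....
  .TTF.F
  TTTTFT

TTF...
TTF...
TF....
TT....
.TTF.F
TTTTFT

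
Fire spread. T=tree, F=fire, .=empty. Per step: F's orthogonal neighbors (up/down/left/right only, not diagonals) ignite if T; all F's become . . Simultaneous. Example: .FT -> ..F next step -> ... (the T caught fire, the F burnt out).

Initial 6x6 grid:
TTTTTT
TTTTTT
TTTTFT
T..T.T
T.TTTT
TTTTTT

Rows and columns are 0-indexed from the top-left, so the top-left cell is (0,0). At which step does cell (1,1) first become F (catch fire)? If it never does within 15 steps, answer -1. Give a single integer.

Step 1: cell (1,1)='T' (+3 fires, +1 burnt)
Step 2: cell (1,1)='T' (+6 fires, +3 burnt)
Step 3: cell (1,1)='T' (+6 fires, +6 burnt)
Step 4: cell (1,1)='F' (+7 fires, +6 burnt)
  -> target ignites at step 4
Step 5: cell (1,1)='.' (+5 fires, +7 burnt)
Step 6: cell (1,1)='.' (+3 fires, +5 burnt)
Step 7: cell (1,1)='.' (+1 fires, +3 burnt)
Step 8: cell (1,1)='.' (+0 fires, +1 burnt)
  fire out at step 8

4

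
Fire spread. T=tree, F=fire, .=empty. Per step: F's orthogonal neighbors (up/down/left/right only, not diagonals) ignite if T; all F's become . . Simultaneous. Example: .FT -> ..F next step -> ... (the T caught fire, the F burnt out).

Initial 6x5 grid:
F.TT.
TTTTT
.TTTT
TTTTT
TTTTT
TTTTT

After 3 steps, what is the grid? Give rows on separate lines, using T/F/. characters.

Step 1: 1 trees catch fire, 1 burn out
  ..TT.
  FTTTT
  .TTTT
  TTTTT
  TTTTT
  TTTTT
Step 2: 1 trees catch fire, 1 burn out
  ..TT.
  .FTTT
  .TTTT
  TTTTT
  TTTTT
  TTTTT
Step 3: 2 trees catch fire, 1 burn out
  ..TT.
  ..FTT
  .FTTT
  TTTTT
  TTTTT
  TTTTT

..TT.
..FTT
.FTTT
TTTTT
TTTTT
TTTTT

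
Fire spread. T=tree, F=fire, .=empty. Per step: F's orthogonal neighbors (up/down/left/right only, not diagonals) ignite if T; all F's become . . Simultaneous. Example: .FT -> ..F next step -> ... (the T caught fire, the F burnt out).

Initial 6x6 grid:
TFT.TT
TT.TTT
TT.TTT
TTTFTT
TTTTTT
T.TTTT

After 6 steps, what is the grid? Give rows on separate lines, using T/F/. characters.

Step 1: 7 trees catch fire, 2 burn out
  F.F.TT
  TF.TTT
  TT.FTT
  TTF.FT
  TTTFTT
  T.TTTT
Step 2: 9 trees catch fire, 7 burn out
  ....TT
  F..FTT
  TF..FT
  TF...F
  TTF.FT
  T.TFTT
Step 3: 8 trees catch fire, 9 burn out
  ....TT
  ....FT
  F....F
  F.....
  TF...F
  T.F.FT
Step 4: 4 trees catch fire, 8 burn out
  ....FT
  .....F
  ......
  ......
  F.....
  T....F
Step 5: 2 trees catch fire, 4 burn out
  .....F
  ......
  ......
  ......
  ......
  F.....
Step 6: 0 trees catch fire, 2 burn out
  ......
  ......
  ......
  ......
  ......
  ......

......
......
......
......
......
......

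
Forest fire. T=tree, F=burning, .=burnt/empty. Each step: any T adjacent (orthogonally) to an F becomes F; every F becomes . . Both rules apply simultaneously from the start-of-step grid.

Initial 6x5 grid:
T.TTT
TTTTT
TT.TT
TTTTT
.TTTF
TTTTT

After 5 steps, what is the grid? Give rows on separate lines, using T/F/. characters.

Step 1: 3 trees catch fire, 1 burn out
  T.TTT
  TTTTT
  TT.TT
  TTTTF
  .TTF.
  TTTTF
Step 2: 4 trees catch fire, 3 burn out
  T.TTT
  TTTTT
  TT.TF
  TTTF.
  .TF..
  TTTF.
Step 3: 5 trees catch fire, 4 burn out
  T.TTT
  TTTTF
  TT.F.
  TTF..
  .F...
  TTF..
Step 4: 4 trees catch fire, 5 burn out
  T.TTF
  TTTF.
  TT...
  TF...
  .....
  TF...
Step 5: 5 trees catch fire, 4 burn out
  T.TF.
  TTF..
  TF...
  F....
  .....
  F....

T.TF.
TTF..
TF...
F....
.....
F....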